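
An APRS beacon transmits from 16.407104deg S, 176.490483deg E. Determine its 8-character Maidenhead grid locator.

Offset from 180°W / 90°S: lon 356.49048°, lat 73.59290°.
Field (20°×10°, letters A–R): lon ⌊356.49048/20⌋ = 17 → R; lat ⌊73.59290/10⌋ = 7 → H.
Square (2°×1°, digits 0–9): lon ⌊16.49048/2⌋ = 8; lat ⌊3.59290/1⌋ = 3.
Subsquare (5′×2.5′, letters a–x): lon ⌊0.49048/0.0833333⌋ = 5 → f; lat ⌊0.59290/0.0416667⌋ = 14 → o.
Extended square (30″×15″, digits 0–9): lon ⌊0.07382/0.00833333⌋ = 8; lat ⌊0.00956/0.00416667⌋ = 2.

RH83fo82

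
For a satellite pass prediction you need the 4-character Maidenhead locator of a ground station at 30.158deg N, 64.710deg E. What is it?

Add 180° to longitude and 90° to latitude: 244.71, 120.16.
Field (20°×10°, letters A–R): 244.71/20 → 12 → M, 120.16/10 → 12 → M; chars MM.
Square (2°×1°, digits 0–9): 4.71/2 → 2, 0.16/1 → 0; chars 20.

MM20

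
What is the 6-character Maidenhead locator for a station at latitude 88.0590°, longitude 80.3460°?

NR08eb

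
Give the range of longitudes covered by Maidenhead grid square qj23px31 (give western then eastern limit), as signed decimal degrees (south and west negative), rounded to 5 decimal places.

145.27500, 145.28333

Field Q=16, J=9: +16·20° lon, +9·10° lat → SW at lon 140°, lat 0°.
Square 2, 3: +2·2° lon, +3·1° lat → SW at lon 144°, lat 3°.
Subsquare p=15, x=23: +15·0.0833333° lon, +23·0.0416667° lat → SW at lon 145.25°, lat 3.95833°.
Extended square 3, 1: +3·0.00833333° lon, +1·0.00416667° lat → SW at lon 145.275°, lat 3.9625°.
Cell spans 0.00833333° lon × 0.00416667° lat.
west 145.27500, east 145.28333.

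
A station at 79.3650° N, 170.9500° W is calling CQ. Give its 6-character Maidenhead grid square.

Shift to the Maidenhead origin (180°W, 90°S): lon 9.0500, lat 169.3650.
Field (20°×10°, letters A–R): lon ⌊9.0500/20⌋ = 0 → A; lat ⌊169.3650/10⌋ = 16 → Q.
Square (2°×1°, digits 0–9): lon ⌊9.0500/2⌋ = 4; lat ⌊9.3650/1⌋ = 9.
Subsquare (5′×2.5′, letters a–x): lon ⌊1.0500/0.0833333⌋ = 12 → m; lat ⌊0.3650/0.0416667⌋ = 8 → i.

AQ49mi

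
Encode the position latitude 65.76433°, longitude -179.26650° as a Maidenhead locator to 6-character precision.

AP05is

Offset from 180°W / 90°S: lon 0.7335°, lat 155.7643°.
Field: lon ⌊0.7335/20⌋ = 0 → A; lat ⌊155.7643/10⌋ = 15 → P.
Square: lon ⌊0.7335/2⌋ = 0; lat ⌊5.7643/1⌋ = 5.
Subsquare: lon ⌊0.7335/0.0833333⌋ = 8 → i; lat ⌊0.7643/0.0416667⌋ = 18 → s.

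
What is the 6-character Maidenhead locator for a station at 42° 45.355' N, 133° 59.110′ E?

PN62xs

Offset from 180°W / 90°S: lon 313.9852°, lat 132.7559°.
Field: 313.9852/20 → 15 → P, 132.7559/10 → 13 → N; chars PN.
Square: 13.9852/2 → 6, 2.7559/1 → 2; chars 62.
Subsquare: 1.9852/0.0833333 → 23 → x, 0.7559/0.0416667 → 18 → s; chars xs.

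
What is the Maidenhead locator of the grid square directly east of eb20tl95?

EB20ul05

Longitude extended square 9; +1 → 10, wraps to 0, carry into subsquare.
Longitude subsquare t = 19; +1 → 20 = u.
The latitude characters are unchanged.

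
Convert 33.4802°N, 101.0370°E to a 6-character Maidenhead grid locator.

Add 180° to longitude and 90° to latitude: 281.0370, 123.4802.
Field (20°×10°, letters A–R): 281.0370/20 → 14 → O, 123.4802/10 → 12 → M; chars OM.
Square (2°×1°, digits 0–9): 1.0370/2 → 0, 3.4802/1 → 3; chars 03.
Subsquare (5′×2.5′, letters a–x): 1.0370/0.0833333 → 12 → m, 0.4802/0.0416667 → 11 → l; chars ml.

OM03ml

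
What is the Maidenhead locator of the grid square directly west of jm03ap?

IM93xp

Longitude subsquare a = 0; −1 → -1, wraps to 23 = x, carry into square.
Longitude square 0; −1 → -1, wraps to 9, carry into field.
Longitude field J = 9; −1 → 8 = I.
The latitude characters are unchanged.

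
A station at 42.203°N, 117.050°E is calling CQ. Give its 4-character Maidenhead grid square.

ON82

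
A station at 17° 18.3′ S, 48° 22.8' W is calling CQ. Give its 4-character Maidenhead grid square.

GH52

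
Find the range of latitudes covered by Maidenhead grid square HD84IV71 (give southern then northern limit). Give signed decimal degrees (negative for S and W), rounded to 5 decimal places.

-55.12083, -55.11667

Field H=7, D=3: +7·20° lon, +3·10° lat → SW at lon -40°, lat -60°.
Square 8, 4: +8·2° lon, +4·1° lat → SW at lon -24°, lat -56°.
Subsquare i=8, v=21: +8·0.0833333° lon, +21·0.0416667° lat → SW at lon -23.3333°, lat -55.125°.
Extended square 7, 1: +7·0.00833333° lon, +1·0.00416667° lat → SW at lon -23.275°, lat -55.1208°.
Cell spans 0.00833333° lon × 0.00416667° lat.
south -55.12083, north -55.11667.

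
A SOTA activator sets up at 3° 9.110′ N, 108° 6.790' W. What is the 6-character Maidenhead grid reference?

DJ53wd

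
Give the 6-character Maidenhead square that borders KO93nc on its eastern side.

Longitude subsquare n = 13; +1 → 14 = o.
The latitude characters are unchanged.

KO93oc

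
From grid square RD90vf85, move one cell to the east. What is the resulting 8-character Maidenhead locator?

Longitude extended square 8; +1 → 9.
The latitude characters are unchanged.

RD90vf95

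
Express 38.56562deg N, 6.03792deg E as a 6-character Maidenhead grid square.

JM38an

Offset from 180°W / 90°S: lon 186.0379°, lat 128.5656°.
Field (20°×10°, letters A–R): 186.0379/20 → 9 → J, 128.5656/10 → 12 → M; chars JM.
Square (2°×1°, digits 0–9): 6.0379/2 → 3, 8.5656/1 → 8; chars 38.
Subsquare (5′×2.5′, letters a–x): 0.0379/0.0833333 → 0 → a, 0.5656/0.0416667 → 13 → n; chars an.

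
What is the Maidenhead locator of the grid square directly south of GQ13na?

Latitude subsquare a = 0; −1 → -1, wraps to 23 = x, carry into square.
Latitude square 3; −1 → 2.
The longitude characters are unchanged.

GQ12nx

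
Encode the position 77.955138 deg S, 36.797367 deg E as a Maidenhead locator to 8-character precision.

KB82jb50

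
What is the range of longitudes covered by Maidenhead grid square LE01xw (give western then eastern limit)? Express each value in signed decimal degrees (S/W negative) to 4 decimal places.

41.9167, 42.0000

Field L=11, E=4: +11·20° lon, +4·10° lat → SW at lon 40°, lat -50°.
Square 0, 1: +0·2° lon, +1·1° lat → SW at lon 40°, lat -49°.
Subsquare x=23, w=22: +23·0.0833333° lon, +22·0.0416667° lat → SW at lon 41.9167°, lat -48.0833°.
Cell spans 0.0833333° lon × 0.0416667° lat.
west 41.9167, east 42.0000.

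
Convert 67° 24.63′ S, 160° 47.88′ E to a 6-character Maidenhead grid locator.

Add 180° to longitude and 90° to latitude: 340.7980, 22.5895.
Field: 340.7980/20 → 17 → R, 22.5895/10 → 2 → C; chars RC.
Square: 0.7980/2 → 0, 2.5895/1 → 2; chars 02.
Subsquare: 0.7980/0.0833333 → 9 → j, 0.5895/0.0416667 → 14 → o; chars jo.

RC02jo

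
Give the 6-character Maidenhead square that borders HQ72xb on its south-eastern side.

HQ82aa

Longitude subsquare x = 23; +1 → 24, wraps to 0 = a, carry into square.
Longitude square 7; +1 → 8.
Latitude subsquare b = 1; −1 → 0 = a.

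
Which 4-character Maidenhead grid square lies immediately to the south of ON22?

ON21

Latitude square 2; −1 → 1.
The longitude characters are unchanged.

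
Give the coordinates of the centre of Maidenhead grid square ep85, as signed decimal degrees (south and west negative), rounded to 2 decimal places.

Field E=4, P=15: +4·20° lon, +15·10° lat → SW at lon -100°, lat 60°.
Square 8, 5: +8·2° lon, +5·1° lat → SW at lon -84°, lat 65°.
Cell spans 2° lon × 1° lat. Centre is SW corner plus half of each.
latitude 65.50, longitude -83.00.

65.50, -83.00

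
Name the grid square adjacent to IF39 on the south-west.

IF28

Longitude square 3; −1 → 2.
Latitude square 9; −1 → 8.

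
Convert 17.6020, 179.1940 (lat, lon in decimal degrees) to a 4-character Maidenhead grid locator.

Offset from 180°W / 90°S: lon 359.19°, lat 107.60°.
Field (20°×10°, letters A–R): lon ⌊359.19/20⌋ = 17 → R; lat ⌊107.60/10⌋ = 10 → K.
Square (2°×1°, digits 0–9): lon ⌊19.19/2⌋ = 9; lat ⌊7.60/1⌋ = 7.

RK97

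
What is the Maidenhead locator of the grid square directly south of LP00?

Latitude square 0; −1 → -1, wraps to 9, carry into field.
Latitude field P = 15; −1 → 14 = O.
The longitude characters are unchanged.

LO09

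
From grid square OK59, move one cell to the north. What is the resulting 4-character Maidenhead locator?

Latitude square 9; +1 → 10, wraps to 0, carry into field.
Latitude field K = 10; +1 → 11 = L.
The longitude characters are unchanged.

OL50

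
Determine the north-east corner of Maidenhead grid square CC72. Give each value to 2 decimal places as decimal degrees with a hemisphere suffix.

Field C=2, C=2: +2·20° lon, +2·10° lat → SW at lon -140°, lat -70°.
Square 7, 2: +7·2° lon, +2·1° lat → SW at lon -126°, lat -68°.
Cell spans 2° lon × 1° lat. NE corner is SW corner plus one full cell.
latitude 67.00° S, longitude 124.00° W.

67.00° S, 124.00° W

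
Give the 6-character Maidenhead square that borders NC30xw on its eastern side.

NC40aw

Longitude subsquare x = 23; +1 → 24, wraps to 0 = a, carry into square.
Longitude square 3; +1 → 4.
The latitude characters are unchanged.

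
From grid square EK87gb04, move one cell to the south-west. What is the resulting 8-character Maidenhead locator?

EK87fb93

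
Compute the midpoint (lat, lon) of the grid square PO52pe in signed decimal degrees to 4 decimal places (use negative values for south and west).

52.1875, 131.2917

Field P=15, O=14: +15·20° lon, +14·10° lat → SW at lon 120°, lat 50°.
Square 5, 2: +5·2° lon, +2·1° lat → SW at lon 130°, lat 52°.
Subsquare p=15, e=4: +15·0.0833333° lon, +4·0.0416667° lat → SW at lon 131.25°, lat 52.1667°.
Cell spans 0.0833333° lon × 0.0416667° lat. Centre is SW corner plus half of each.
latitude 52.1875, longitude 131.2917.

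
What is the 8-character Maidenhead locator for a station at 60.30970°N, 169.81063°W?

Offset from 180°W / 90°S: lon 10.18937°, lat 150.30970°.
Field: lon ⌊10.18937/20⌋ = 0 → A; lat ⌊150.30970/10⌋ = 15 → P.
Square: lon ⌊10.18937/2⌋ = 5; lat ⌊0.30970/1⌋ = 0.
Subsquare: lon ⌊0.18937/0.0833333⌋ = 2 → c; lat ⌊0.30970/0.0416667⌋ = 7 → h.
Extended square: lon ⌊0.02270/0.00833333⌋ = 2; lat ⌊0.01803/0.00416667⌋ = 4.

AP50ch24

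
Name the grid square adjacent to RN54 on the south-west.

RN43

Longitude square 5; −1 → 4.
Latitude square 4; −1 → 3.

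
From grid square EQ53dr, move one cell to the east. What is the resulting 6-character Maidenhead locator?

EQ53er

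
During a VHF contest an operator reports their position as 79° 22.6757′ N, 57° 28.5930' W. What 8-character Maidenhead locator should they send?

GQ19gj20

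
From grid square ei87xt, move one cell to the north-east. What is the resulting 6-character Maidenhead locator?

Longitude subsquare x = 23; +1 → 24, wraps to 0 = a, carry into square.
Longitude square 8; +1 → 9.
Latitude subsquare t = 19; +1 → 20 = u.

EI97au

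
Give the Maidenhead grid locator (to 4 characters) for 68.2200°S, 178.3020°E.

RC91

Shift to the Maidenhead origin (180°W, 90°S): lon 358.30, lat 21.78.
Field (20°×10°, letters A–R): lon ⌊358.30/20⌋ = 17 → R; lat ⌊21.78/10⌋ = 2 → C.
Square (2°×1°, digits 0–9): lon ⌊18.30/2⌋ = 9; lat ⌊1.78/1⌋ = 1.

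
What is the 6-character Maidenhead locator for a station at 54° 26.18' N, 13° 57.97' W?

IO34ak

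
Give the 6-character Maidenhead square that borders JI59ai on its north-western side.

JI49xj

Longitude subsquare a = 0; −1 → -1, wraps to 23 = x, carry into square.
Longitude square 5; −1 → 4.
Latitude subsquare i = 8; +1 → 9 = j.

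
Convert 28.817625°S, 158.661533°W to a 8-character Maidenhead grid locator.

BG01qe03

Offset from 180°W / 90°S: lon 21.33847°, lat 61.18238°.
Field (20°×10°, letters A–R): 21.33847/20 → 1 → B, 61.18238/10 → 6 → G; chars BG.
Square (2°×1°, digits 0–9): 1.33847/2 → 0, 1.18238/1 → 1; chars 01.
Subsquare (5′×2.5′, letters a–x): 1.33847/0.0833333 → 16 → q, 0.18238/0.0416667 → 4 → e; chars qe.
Extended square (30″×15″, digits 0–9): 0.00513/0.00833333 → 0, 0.01571/0.00416667 → 3; chars 03.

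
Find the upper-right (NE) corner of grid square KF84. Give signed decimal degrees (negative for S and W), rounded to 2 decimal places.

-35.00, 38.00

Field K=10, F=5: +10·20° lon, +5·10° lat → SW at lon 20°, lat -40°.
Square 8, 4: +8·2° lon, +4·1° lat → SW at lon 36°, lat -36°.
Cell spans 2° lon × 1° lat. NE corner is SW corner plus one full cell.
latitude -35.00, longitude 38.00.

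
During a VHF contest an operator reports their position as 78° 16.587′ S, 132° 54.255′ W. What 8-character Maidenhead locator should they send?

CB31nr13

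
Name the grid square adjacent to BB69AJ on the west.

Longitude subsquare a = 0; −1 → -1, wraps to 23 = x, carry into square.
Longitude square 6; −1 → 5.
The latitude characters are unchanged.

BB59xj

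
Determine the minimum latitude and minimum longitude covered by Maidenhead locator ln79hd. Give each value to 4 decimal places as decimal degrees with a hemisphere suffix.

49.1250° N, 54.5833° E

Field L=11, N=13: +11·20° lon, +13·10° lat → SW at lon 40°, lat 40°.
Square 7, 9: +7·2° lon, +9·1° lat → SW at lon 54°, lat 49°.
Subsquare h=7, d=3: +7·0.0833333° lon, +3·0.0416667° lat → SW at lon 54.5833°, lat 49.125°.
latitude 49.1250° N, longitude 54.5833° E.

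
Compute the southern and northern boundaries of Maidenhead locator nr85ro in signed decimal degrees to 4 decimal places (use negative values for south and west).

85.5833, 85.6250

Field N=13, R=17: +13·20° lon, +17·10° lat → SW at lon 80°, lat 80°.
Square 8, 5: +8·2° lon, +5·1° lat → SW at lon 96°, lat 85°.
Subsquare r=17, o=14: +17·0.0833333° lon, +14·0.0416667° lat → SW at lon 97.4167°, lat 85.5833°.
Cell spans 0.0833333° lon × 0.0416667° lat.
south 85.5833, north 85.6250.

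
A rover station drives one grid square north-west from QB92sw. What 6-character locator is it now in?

QB92rx

Longitude subsquare s = 18; −1 → 17 = r.
Latitude subsquare w = 22; +1 → 23 = x.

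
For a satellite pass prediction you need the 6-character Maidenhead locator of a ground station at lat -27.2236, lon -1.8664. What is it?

IG92bs

Shift to the Maidenhead origin (180°W, 90°S): lon 178.1336, lat 62.7764.
Field: lon ⌊178.1336/20⌋ = 8 → I; lat ⌊62.7764/10⌋ = 6 → G.
Square: lon ⌊18.1336/2⌋ = 9; lat ⌊2.7764/1⌋ = 2.
Subsquare: lon ⌊0.1336/0.0833333⌋ = 1 → b; lat ⌊0.7764/0.0416667⌋ = 18 → s.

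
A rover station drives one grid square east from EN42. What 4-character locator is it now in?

Longitude square 4; +1 → 5.
The latitude characters are unchanged.

EN52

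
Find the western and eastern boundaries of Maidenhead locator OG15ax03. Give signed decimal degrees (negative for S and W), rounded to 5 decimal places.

Field O=14, G=6: +14·20° lon, +6·10° lat → SW at lon 100°, lat -30°.
Square 1, 5: +1·2° lon, +5·1° lat → SW at lon 102°, lat -25°.
Subsquare a=0, x=23: +0·0.0833333° lon, +23·0.0416667° lat → SW at lon 102°, lat -24.0417°.
Extended square 0, 3: +0·0.00833333° lon, +3·0.00416667° lat → SW at lon 102°, lat -24.0292°.
Cell spans 0.00833333° lon × 0.00416667° lat.
west 102.00000, east 102.00833.

102.00000, 102.00833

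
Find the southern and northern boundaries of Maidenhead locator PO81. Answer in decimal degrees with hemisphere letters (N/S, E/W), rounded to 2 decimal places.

51.00° N, 52.00° N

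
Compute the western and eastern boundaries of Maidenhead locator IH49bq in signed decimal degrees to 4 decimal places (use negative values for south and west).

Field I=8, H=7: +8·20° lon, +7·10° lat → SW at lon -20°, lat -20°.
Square 4, 9: +4·2° lon, +9·1° lat → SW at lon -12°, lat -11°.
Subsquare b=1, q=16: +1·0.0833333° lon, +16·0.0416667° lat → SW at lon -11.9167°, lat -10.3333°.
Cell spans 0.0833333° lon × 0.0416667° lat.
west -11.9167, east -11.8333.

-11.9167, -11.8333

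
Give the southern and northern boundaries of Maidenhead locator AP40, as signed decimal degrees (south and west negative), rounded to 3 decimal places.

60.000, 61.000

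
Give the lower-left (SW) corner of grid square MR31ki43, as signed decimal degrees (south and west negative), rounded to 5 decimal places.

Field M=12, R=17: +12·20° lon, +17·10° lat → SW at lon 60°, lat 80°.
Square 3, 1: +3·2° lon, +1·1° lat → SW at lon 66°, lat 81°.
Subsquare k=10, i=8: +10·0.0833333° lon, +8·0.0416667° lat → SW at lon 66.8333°, lat 81.3333°.
Extended square 4, 3: +4·0.00833333° lon, +3·0.00416667° lat → SW at lon 66.8667°, lat 81.3458°.
latitude 81.34583, longitude 66.86667.

81.34583, 66.86667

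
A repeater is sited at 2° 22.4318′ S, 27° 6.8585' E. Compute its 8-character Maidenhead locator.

KI37np30

Offset from 180°W / 90°S: lon 207.11431°, lat 87.62614°.
Field (20°×10°, letters A–R): 207.11431/20 → 10 → K, 87.62614/10 → 8 → I; chars KI.
Square (2°×1°, digits 0–9): 7.11431/2 → 3, 7.62614/1 → 7; chars 37.
Subsquare (5′×2.5′, letters a–x): 1.11431/0.0833333 → 13 → n, 0.62614/0.0416667 → 15 → p; chars np.
Extended square (30″×15″, digits 0–9): 0.03097/0.00833333 → 3, 0.00114/0.00416667 → 0; chars 30.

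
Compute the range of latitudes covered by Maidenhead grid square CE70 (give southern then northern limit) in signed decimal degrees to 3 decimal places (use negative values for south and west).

Field C=2, E=4: +2·20° lon, +4·10° lat → SW at lon -140°, lat -50°.
Square 7, 0: +7·2° lon, +0·1° lat → SW at lon -126°, lat -50°.
Cell spans 2° lon × 1° lat.
south -50.000, north -49.000.

-50.000, -49.000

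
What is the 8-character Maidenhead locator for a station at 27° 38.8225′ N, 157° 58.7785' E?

QL87xp75

Shift to the Maidenhead origin (180°W, 90°S): lon 337.97964, lat 117.64704.
Field: 337.97964/20 → 16 → Q, 117.64704/10 → 11 → L; chars QL.
Square: 17.97964/2 → 8, 7.64704/1 → 7; chars 87.
Subsquare: 1.97964/0.0833333 → 23 → x, 0.64704/0.0416667 → 15 → p; chars xp.
Extended square: 0.06298/0.00833333 → 7, 0.02204/0.00416667 → 5; chars 75.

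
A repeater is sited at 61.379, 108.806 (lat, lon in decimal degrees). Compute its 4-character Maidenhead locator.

OP41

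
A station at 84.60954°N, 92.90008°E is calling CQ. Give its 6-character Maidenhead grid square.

NR64ko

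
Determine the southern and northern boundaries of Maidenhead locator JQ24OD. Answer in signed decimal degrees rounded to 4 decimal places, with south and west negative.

74.1250, 74.1667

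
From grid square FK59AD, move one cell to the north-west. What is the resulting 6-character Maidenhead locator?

Longitude subsquare a = 0; −1 → -1, wraps to 23 = x, carry into square.
Longitude square 5; −1 → 4.
Latitude subsquare d = 3; +1 → 4 = e.

FK49xe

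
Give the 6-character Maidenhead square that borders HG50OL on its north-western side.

Longitude subsquare o = 14; −1 → 13 = n.
Latitude subsquare l = 11; +1 → 12 = m.

HG50nm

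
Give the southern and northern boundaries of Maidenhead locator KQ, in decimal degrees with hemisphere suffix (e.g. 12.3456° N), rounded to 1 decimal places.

Field K=10, Q=16: +10·20° lon, +16·10° lat → SW at lon 20°, lat 70°.
Cell spans 20° lon × 10° lat.
south 70.0° N, north 80.0° N.

70.0° N, 80.0° N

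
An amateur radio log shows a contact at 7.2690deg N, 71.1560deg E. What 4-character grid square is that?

MJ57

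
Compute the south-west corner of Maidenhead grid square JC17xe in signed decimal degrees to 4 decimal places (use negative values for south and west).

Field J=9, C=2: +9·20° lon, +2·10° lat → SW at lon 0°, lat -70°.
Square 1, 7: +1·2° lon, +7·1° lat → SW at lon 2°, lat -63°.
Subsquare x=23, e=4: +23·0.0833333° lon, +4·0.0416667° lat → SW at lon 3.91667°, lat -62.8333°.
latitude -62.8333, longitude 3.9167.

-62.8333, 3.9167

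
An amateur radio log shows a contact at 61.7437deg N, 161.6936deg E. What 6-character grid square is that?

RP01ur

Offset from 180°W / 90°S: lon 341.6936°, lat 151.7437°.
Field (20°×10°, letters A–R): 341.6936/20 → 17 → R, 151.7437/10 → 15 → P; chars RP.
Square (2°×1°, digits 0–9): 1.6936/2 → 0, 1.7437/1 → 1; chars 01.
Subsquare (5′×2.5′, letters a–x): 1.6936/0.0833333 → 20 → u, 0.7437/0.0416667 → 17 → r; chars ur.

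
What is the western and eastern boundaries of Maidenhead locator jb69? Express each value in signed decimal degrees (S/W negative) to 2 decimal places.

12.00, 14.00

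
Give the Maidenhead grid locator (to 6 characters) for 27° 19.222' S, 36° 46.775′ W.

Shift to the Maidenhead origin (180°W, 90°S): lon 143.2204, lat 62.6796.
Field: lon ⌊143.2204/20⌋ = 7 → H; lat ⌊62.6796/10⌋ = 6 → G.
Square: lon ⌊3.2204/2⌋ = 1; lat ⌊2.6796/1⌋ = 2.
Subsquare: lon ⌊1.2204/0.0833333⌋ = 14 → o; lat ⌊0.6796/0.0416667⌋ = 16 → q.

HG12oq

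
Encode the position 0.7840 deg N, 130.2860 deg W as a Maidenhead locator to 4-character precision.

CJ40

Shift to the Maidenhead origin (180°W, 90°S): lon 49.71, lat 90.78.
Field: lon ⌊49.71/20⌋ = 2 → C; lat ⌊90.78/10⌋ = 9 → J.
Square: lon ⌊9.71/2⌋ = 4; lat ⌊0.78/1⌋ = 0.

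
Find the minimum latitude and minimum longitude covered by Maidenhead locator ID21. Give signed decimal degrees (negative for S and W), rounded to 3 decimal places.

-59.000, -16.000

Field I=8, D=3: +8·20° lon, +3·10° lat → SW at lon -20°, lat -60°.
Square 2, 1: +2·2° lon, +1·1° lat → SW at lon -16°, lat -59°.
latitude -59.000, longitude -16.000.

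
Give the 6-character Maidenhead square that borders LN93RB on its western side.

LN93qb

Longitude subsquare r = 17; −1 → 16 = q.
The latitude characters are unchanged.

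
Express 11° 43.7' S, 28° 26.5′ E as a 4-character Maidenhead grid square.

Add 180° to longitude and 90° to latitude: 208.44, 78.27.
Field: 208.44/20 → 10 → K, 78.27/10 → 7 → H; chars KH.
Square: 8.44/2 → 4, 8.27/1 → 8; chars 48.

KH48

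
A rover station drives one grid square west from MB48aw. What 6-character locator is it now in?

MB38xw

Longitude subsquare a = 0; −1 → -1, wraps to 23 = x, carry into square.
Longitude square 4; −1 → 3.
The latitude characters are unchanged.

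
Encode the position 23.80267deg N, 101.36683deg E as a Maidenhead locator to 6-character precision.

OL03qt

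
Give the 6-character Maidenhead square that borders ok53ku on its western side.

Longitude subsquare k = 10; −1 → 9 = j.
The latitude characters are unchanged.

OK53ju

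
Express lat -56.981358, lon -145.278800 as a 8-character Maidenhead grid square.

BD73ia64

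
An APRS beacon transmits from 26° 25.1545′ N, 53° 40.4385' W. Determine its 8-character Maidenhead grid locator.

Add 180° to longitude and 90° to latitude: 126.32603, 116.41924.
Field: lon ⌊126.32603/20⌋ = 6 → G; lat ⌊116.41924/10⌋ = 11 → L.
Square: lon ⌊6.32603/2⌋ = 3; lat ⌊6.41924/1⌋ = 6.
Subsquare: lon ⌊0.32603/0.0833333⌋ = 3 → d; lat ⌊0.41924/0.0416667⌋ = 10 → k.
Extended square: lon ⌊0.07603/0.00833333⌋ = 9; lat ⌊0.00257/0.00416667⌋ = 0.

GL36dk90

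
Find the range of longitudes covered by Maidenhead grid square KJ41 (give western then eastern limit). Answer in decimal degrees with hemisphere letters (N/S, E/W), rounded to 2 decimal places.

28.00° E, 30.00° E

Field K=10, J=9: +10·20° lon, +9·10° lat → SW at lon 20°, lat 0°.
Square 4, 1: +4·2° lon, +1·1° lat → SW at lon 28°, lat 1°.
Cell spans 2° lon × 1° lat.
west 28.00° E, east 30.00° E.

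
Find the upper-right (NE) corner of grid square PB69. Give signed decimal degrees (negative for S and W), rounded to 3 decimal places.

Field P=15, B=1: +15·20° lon, +1·10° lat → SW at lon 120°, lat -80°.
Square 6, 9: +6·2° lon, +9·1° lat → SW at lon 132°, lat -71°.
Cell spans 2° lon × 1° lat. NE corner is SW corner plus one full cell.
latitude -70.000, longitude 134.000.

-70.000, 134.000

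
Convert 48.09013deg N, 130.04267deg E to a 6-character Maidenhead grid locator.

Offset from 180°W / 90°S: lon 310.0427°, lat 138.0901°.
Field: lon ⌊310.0427/20⌋ = 15 → P; lat ⌊138.0901/10⌋ = 13 → N.
Square: lon ⌊10.0427/2⌋ = 5; lat ⌊8.0901/1⌋ = 8.
Subsquare: lon ⌊0.0427/0.0833333⌋ = 0 → a; lat ⌊0.0901/0.0416667⌋ = 2 → c.

PN58ac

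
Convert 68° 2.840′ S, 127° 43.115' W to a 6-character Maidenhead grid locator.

CC61dw

Shift to the Maidenhead origin (180°W, 90°S): lon 52.2814, lat 21.9527.
Field: 52.2814/20 → 2 → C, 21.9527/10 → 2 → C; chars CC.
Square: 12.2814/2 → 6, 1.9527/1 → 1; chars 61.
Subsquare: 0.2814/0.0833333 → 3 → d, 0.9527/0.0416667 → 22 → w; chars dw.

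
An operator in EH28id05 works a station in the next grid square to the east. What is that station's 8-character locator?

EH28id15

Longitude extended square 0; +1 → 1.
The latitude characters are unchanged.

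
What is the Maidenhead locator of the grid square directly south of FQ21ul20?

Latitude extended square 0; −1 → -1, wraps to 9, carry into subsquare.
Latitude subsquare l = 11; −1 → 10 = k.
The longitude characters are unchanged.

FQ21uk29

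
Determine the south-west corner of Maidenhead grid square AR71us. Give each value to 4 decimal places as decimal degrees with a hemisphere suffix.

Field A=0, R=17: +0·20° lon, +17·10° lat → SW at lon -180°, lat 80°.
Square 7, 1: +7·2° lon, +1·1° lat → SW at lon -166°, lat 81°.
Subsquare u=20, s=18: +20·0.0833333° lon, +18·0.0416667° lat → SW at lon -164.333°, lat 81.75°.
latitude 81.7500° N, longitude 164.3333° W.

81.7500° N, 164.3333° W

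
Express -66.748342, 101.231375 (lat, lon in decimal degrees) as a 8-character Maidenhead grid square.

OC03og70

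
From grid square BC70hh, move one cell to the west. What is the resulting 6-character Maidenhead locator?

Longitude subsquare h = 7; −1 → 6 = g.
The latitude characters are unchanged.

BC70gh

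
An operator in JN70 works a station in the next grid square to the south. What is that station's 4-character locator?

Latitude square 0; −1 → -1, wraps to 9, carry into field.
Latitude field N = 13; −1 → 12 = M.
The longitude characters are unchanged.

JM79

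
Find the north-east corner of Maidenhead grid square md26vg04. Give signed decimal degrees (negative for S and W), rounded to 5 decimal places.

Field M=12, D=3: +12·20° lon, +3·10° lat → SW at lon 60°, lat -60°.
Square 2, 6: +2·2° lon, +6·1° lat → SW at lon 64°, lat -54°.
Subsquare v=21, g=6: +21·0.0833333° lon, +6·0.0416667° lat → SW at lon 65.75°, lat -53.75°.
Extended square 0, 4: +0·0.00833333° lon, +4·0.00416667° lat → SW at lon 65.75°, lat -53.7333°.
Cell spans 0.00833333° lon × 0.00416667° lat. NE corner is SW corner plus one full cell.
latitude -53.72917, longitude 65.75833.

-53.72917, 65.75833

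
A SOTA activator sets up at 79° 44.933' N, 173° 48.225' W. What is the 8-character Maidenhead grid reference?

AQ39cr39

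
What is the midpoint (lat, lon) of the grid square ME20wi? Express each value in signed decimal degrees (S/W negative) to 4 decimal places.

Field M=12, E=4: +12·20° lon, +4·10° lat → SW at lon 60°, lat -50°.
Square 2, 0: +2·2° lon, +0·1° lat → SW at lon 64°, lat -50°.
Subsquare w=22, i=8: +22·0.0833333° lon, +8·0.0416667° lat → SW at lon 65.8333°, lat -49.6667°.
Cell spans 0.0833333° lon × 0.0416667° lat. Centre is SW corner plus half of each.
latitude -49.6458, longitude 65.8750.

-49.6458, 65.8750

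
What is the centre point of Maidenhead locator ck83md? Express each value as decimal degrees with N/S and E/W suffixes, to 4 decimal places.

Field C=2, K=10: +2·20° lon, +10·10° lat → SW at lon -140°, lat 10°.
Square 8, 3: +8·2° lon, +3·1° lat → SW at lon -124°, lat 13°.
Subsquare m=12, d=3: +12·0.0833333° lon, +3·0.0416667° lat → SW at lon -123°, lat 13.125°.
Cell spans 0.0833333° lon × 0.0416667° lat. Centre is SW corner plus half of each.
latitude 13.1458° N, longitude 122.9583° W.

13.1458° N, 122.9583° W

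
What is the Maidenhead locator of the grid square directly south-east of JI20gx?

JI20hw

Longitude subsquare g = 6; +1 → 7 = h.
Latitude subsquare x = 23; −1 → 22 = w.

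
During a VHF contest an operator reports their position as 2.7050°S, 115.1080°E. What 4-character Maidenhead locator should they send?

Add 180° to longitude and 90° to latitude: 295.11, 87.30.
Field: lon ⌊295.11/20⌋ = 14 → O; lat ⌊87.30/10⌋ = 8 → I.
Square: lon ⌊15.11/2⌋ = 7; lat ⌊7.30/1⌋ = 7.

OI77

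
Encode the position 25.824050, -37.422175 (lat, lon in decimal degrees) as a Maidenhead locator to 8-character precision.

Shift to the Maidenhead origin (180°W, 90°S): lon 142.57782, lat 115.82405.
Field: 142.57782/20 → 7 → H, 115.82405/10 → 11 → L; chars HL.
Square: 2.57782/2 → 1, 5.82405/1 → 5; chars 15.
Subsquare: 0.57782/0.0833333 → 6 → g, 0.82405/0.0416667 → 19 → t; chars gt.
Extended square: 0.07782/0.00833333 → 9, 0.03238/0.00416667 → 7; chars 97.

HL15gt97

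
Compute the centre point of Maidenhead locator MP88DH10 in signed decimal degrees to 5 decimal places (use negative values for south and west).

Field M=12, P=15: +12·20° lon, +15·10° lat → SW at lon 60°, lat 60°.
Square 8, 8: +8·2° lon, +8·1° lat → SW at lon 76°, lat 68°.
Subsquare d=3, h=7: +3·0.0833333° lon, +7·0.0416667° lat → SW at lon 76.25°, lat 68.2917°.
Extended square 1, 0: +1·0.00833333° lon, +0·0.00416667° lat → SW at lon 76.2583°, lat 68.2917°.
Cell spans 0.00833333° lon × 0.00416667° lat. Centre is SW corner plus half of each.
latitude 68.29375, longitude 76.26250.

68.29375, 76.26250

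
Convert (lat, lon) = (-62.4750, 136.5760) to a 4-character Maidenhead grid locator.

PC87

Shift to the Maidenhead origin (180°W, 90°S): lon 316.58, lat 27.52.
Field: 316.58/20 → 15 → P, 27.52/10 → 2 → C; chars PC.
Square: 16.58/2 → 8, 7.52/1 → 7; chars 87.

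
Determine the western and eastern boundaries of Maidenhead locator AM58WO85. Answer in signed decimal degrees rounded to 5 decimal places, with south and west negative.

Field A=0, M=12: +0·20° lon, +12·10° lat → SW at lon -180°, lat 30°.
Square 5, 8: +5·2° lon, +8·1° lat → SW at lon -170°, lat 38°.
Subsquare w=22, o=14: +22·0.0833333° lon, +14·0.0416667° lat → SW at lon -168.167°, lat 38.5833°.
Extended square 8, 5: +8·0.00833333° lon, +5·0.00416667° lat → SW at lon -168.1°, lat 38.6042°.
Cell spans 0.00833333° lon × 0.00416667° lat.
west -168.10000, east -168.09167.

-168.10000, -168.09167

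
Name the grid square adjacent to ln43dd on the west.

LN43cd

Longitude subsquare d = 3; −1 → 2 = c.
The latitude characters are unchanged.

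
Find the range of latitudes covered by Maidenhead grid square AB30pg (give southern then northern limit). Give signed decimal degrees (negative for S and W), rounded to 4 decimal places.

-79.7500, -79.7083

Field A=0, B=1: +0·20° lon, +1·10° lat → SW at lon -180°, lat -80°.
Square 3, 0: +3·2° lon, +0·1° lat → SW at lon -174°, lat -80°.
Subsquare p=15, g=6: +15·0.0833333° lon, +6·0.0416667° lat → SW at lon -172.75°, lat -79.75°.
Cell spans 0.0833333° lon × 0.0416667° lat.
south -79.7500, north -79.7083.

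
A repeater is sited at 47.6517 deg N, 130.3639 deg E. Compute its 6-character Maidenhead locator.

PN57ep

Add 180° to longitude and 90° to latitude: 310.3639, 137.6517.
Field (20°×10°, letters A–R): lon ⌊310.3639/20⌋ = 15 → P; lat ⌊137.6517/10⌋ = 13 → N.
Square (2°×1°, digits 0–9): lon ⌊10.3639/2⌋ = 5; lat ⌊7.6517/1⌋ = 7.
Subsquare (5′×2.5′, letters a–x): lon ⌊0.3639/0.0833333⌋ = 4 → e; lat ⌊0.6517/0.0416667⌋ = 15 → p.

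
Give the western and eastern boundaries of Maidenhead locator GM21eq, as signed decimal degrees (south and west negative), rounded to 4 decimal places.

-55.6667, -55.5833

Field G=6, M=12: +6·20° lon, +12·10° lat → SW at lon -60°, lat 30°.
Square 2, 1: +2·2° lon, +1·1° lat → SW at lon -56°, lat 31°.
Subsquare e=4, q=16: +4·0.0833333° lon, +16·0.0416667° lat → SW at lon -55.6667°, lat 31.6667°.
Cell spans 0.0833333° lon × 0.0416667° lat.
west -55.6667, east -55.5833.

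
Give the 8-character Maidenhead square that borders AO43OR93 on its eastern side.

Longitude extended square 9; +1 → 10, wraps to 0, carry into subsquare.
Longitude subsquare o = 14; +1 → 15 = p.
The latitude characters are unchanged.

AO43pr03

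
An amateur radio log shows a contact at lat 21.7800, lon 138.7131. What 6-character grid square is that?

PL91is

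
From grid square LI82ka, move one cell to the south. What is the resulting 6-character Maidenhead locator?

LI81kx

Latitude subsquare a = 0; −1 → -1, wraps to 23 = x, carry into square.
Latitude square 2; −1 → 1.
The longitude characters are unchanged.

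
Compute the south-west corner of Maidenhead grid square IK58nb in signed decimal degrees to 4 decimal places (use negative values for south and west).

Field I=8, K=10: +8·20° lon, +10·10° lat → SW at lon -20°, lat 10°.
Square 5, 8: +5·2° lon, +8·1° lat → SW at lon -10°, lat 18°.
Subsquare n=13, b=1: +13·0.0833333° lon, +1·0.0416667° lat → SW at lon -8.91667°, lat 18.0417°.
latitude 18.0417, longitude -8.9167.

18.0417, -8.9167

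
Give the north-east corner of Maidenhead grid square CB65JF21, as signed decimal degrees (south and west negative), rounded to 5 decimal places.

-74.78333, -127.22500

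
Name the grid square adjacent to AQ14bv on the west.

AQ14av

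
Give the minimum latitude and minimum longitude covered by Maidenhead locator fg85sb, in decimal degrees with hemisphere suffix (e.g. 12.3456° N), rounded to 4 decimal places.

24.9583° S, 62.5000° W

Field F=5, G=6: +5·20° lon, +6·10° lat → SW at lon -80°, lat -30°.
Square 8, 5: +8·2° lon, +5·1° lat → SW at lon -64°, lat -25°.
Subsquare s=18, b=1: +18·0.0833333° lon, +1·0.0416667° lat → SW at lon -62.5°, lat -24.9583°.
latitude 24.9583° S, longitude 62.5000° W.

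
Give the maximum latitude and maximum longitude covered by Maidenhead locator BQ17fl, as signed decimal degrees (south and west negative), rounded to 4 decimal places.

77.5000, -157.5000

Field B=1, Q=16: +1·20° lon, +16·10° lat → SW at lon -160°, lat 70°.
Square 1, 7: +1·2° lon, +7·1° lat → SW at lon -158°, lat 77°.
Subsquare f=5, l=11: +5·0.0833333° lon, +11·0.0416667° lat → SW at lon -157.583°, lat 77.4583°.
Cell spans 0.0833333° lon × 0.0416667° lat. NE corner is SW corner plus one full cell.
latitude 77.5000, longitude -157.5000.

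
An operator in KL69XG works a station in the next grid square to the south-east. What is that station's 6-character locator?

KL79af

Longitude subsquare x = 23; +1 → 24, wraps to 0 = a, carry into square.
Longitude square 6; +1 → 7.
Latitude subsquare g = 6; −1 → 5 = f.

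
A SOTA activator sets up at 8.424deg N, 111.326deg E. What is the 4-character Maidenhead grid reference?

OJ58

Add 180° to longitude and 90° to latitude: 291.33, 98.42.
Field: lon ⌊291.33/20⌋ = 14 → O; lat ⌊98.42/10⌋ = 9 → J.
Square: lon ⌊11.33/2⌋ = 5; lat ⌊8.42/1⌋ = 8.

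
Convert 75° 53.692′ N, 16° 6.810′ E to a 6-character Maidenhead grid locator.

Offset from 180°W / 90°S: lon 196.1135°, lat 165.8949°.
Field: lon ⌊196.1135/20⌋ = 9 → J; lat ⌊165.8949/10⌋ = 16 → Q.
Square: lon ⌊16.1135/2⌋ = 8; lat ⌊5.8949/1⌋ = 5.
Subsquare: lon ⌊0.1135/0.0833333⌋ = 1 → b; lat ⌊0.8949/0.0416667⌋ = 21 → v.

JQ85bv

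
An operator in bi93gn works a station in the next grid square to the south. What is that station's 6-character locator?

BI93gm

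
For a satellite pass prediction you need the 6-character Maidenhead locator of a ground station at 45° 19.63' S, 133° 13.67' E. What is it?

PE64oq

Shift to the Maidenhead origin (180°W, 90°S): lon 313.2278, lat 44.6728.
Field: lon ⌊313.2278/20⌋ = 15 → P; lat ⌊44.6728/10⌋ = 4 → E.
Square: lon ⌊13.2278/2⌋ = 6; lat ⌊4.6728/1⌋ = 4.
Subsquare: lon ⌊1.2278/0.0833333⌋ = 14 → o; lat ⌊0.6728/0.0416667⌋ = 16 → q.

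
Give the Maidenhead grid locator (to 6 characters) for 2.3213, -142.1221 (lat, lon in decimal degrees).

BJ82wh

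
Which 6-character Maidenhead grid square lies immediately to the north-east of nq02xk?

Longitude subsquare x = 23; +1 → 24, wraps to 0 = a, carry into square.
Longitude square 0; +1 → 1.
Latitude subsquare k = 10; +1 → 11 = l.

NQ12al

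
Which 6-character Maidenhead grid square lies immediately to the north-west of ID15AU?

ID05xv

Longitude subsquare a = 0; −1 → -1, wraps to 23 = x, carry into square.
Longitude square 1; −1 → 0.
Latitude subsquare u = 20; +1 → 21 = v.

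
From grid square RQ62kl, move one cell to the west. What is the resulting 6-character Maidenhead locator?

RQ62jl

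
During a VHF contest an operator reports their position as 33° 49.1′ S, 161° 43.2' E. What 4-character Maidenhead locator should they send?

RF06

Offset from 180°W / 90°S: lon 341.72°, lat 56.18°.
Field: lon ⌊341.72/20⌋ = 17 → R; lat ⌊56.18/10⌋ = 5 → F.
Square: lon ⌊1.72/2⌋ = 0; lat ⌊6.18/1⌋ = 6.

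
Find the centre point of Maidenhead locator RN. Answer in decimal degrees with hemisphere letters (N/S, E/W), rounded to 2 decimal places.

45.00° N, 170.00° E

Field R=17, N=13: +17·20° lon, +13·10° lat → SW at lon 160°, lat 40°.
Cell spans 20° lon × 10° lat. Centre is SW corner plus half of each.
latitude 45.00° N, longitude 170.00° E.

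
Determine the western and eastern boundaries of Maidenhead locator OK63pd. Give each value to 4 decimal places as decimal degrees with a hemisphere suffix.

113.2500° E, 113.3333° E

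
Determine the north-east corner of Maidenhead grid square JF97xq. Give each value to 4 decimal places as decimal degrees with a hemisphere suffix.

Field J=9, F=5: +9·20° lon, +5·10° lat → SW at lon 0°, lat -40°.
Square 9, 7: +9·2° lon, +7·1° lat → SW at lon 18°, lat -33°.
Subsquare x=23, q=16: +23·0.0833333° lon, +16·0.0416667° lat → SW at lon 19.9167°, lat -32.3333°.
Cell spans 0.0833333° lon × 0.0416667° lat. NE corner is SW corner plus one full cell.
latitude 32.2917° S, longitude 20.0000° E.

32.2917° S, 20.0000° E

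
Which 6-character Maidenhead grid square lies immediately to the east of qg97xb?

RG07ab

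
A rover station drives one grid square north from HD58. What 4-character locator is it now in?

Latitude square 8; +1 → 9.
The longitude characters are unchanged.

HD59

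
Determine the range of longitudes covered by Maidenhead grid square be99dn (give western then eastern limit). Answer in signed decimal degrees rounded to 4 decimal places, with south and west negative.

-141.7500, -141.6667

Field B=1, E=4: +1·20° lon, +4·10° lat → SW at lon -160°, lat -50°.
Square 9, 9: +9·2° lon, +9·1° lat → SW at lon -142°, lat -41°.
Subsquare d=3, n=13: +3·0.0833333° lon, +13·0.0416667° lat → SW at lon -141.75°, lat -40.4583°.
Cell spans 0.0833333° lon × 0.0416667° lat.
west -141.7500, east -141.6667.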